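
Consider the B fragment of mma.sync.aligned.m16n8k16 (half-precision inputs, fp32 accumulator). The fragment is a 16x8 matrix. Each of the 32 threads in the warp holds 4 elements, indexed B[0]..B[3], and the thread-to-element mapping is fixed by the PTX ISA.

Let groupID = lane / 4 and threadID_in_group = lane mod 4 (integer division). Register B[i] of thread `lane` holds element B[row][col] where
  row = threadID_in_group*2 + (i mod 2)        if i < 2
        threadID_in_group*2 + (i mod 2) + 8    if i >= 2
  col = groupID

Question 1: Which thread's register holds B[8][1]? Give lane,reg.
4,2

c=1⇒gr=1  r=8⇒Rb=1,th=0,odd=0
L=1*4+0=4  i=1*2+0=2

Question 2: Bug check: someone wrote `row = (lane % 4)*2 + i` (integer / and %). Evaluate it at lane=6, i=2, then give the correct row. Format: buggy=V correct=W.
`(lane % 4)*2 + i`[6,2]=>6
L=6=>grp=6>>2=1, tig=6&3=2
[2]=>row 2·2+0+8=12  col grp=1
row: 6 vs 12

buggy=6 correct=12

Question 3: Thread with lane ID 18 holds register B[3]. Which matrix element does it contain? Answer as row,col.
18: grp=4,tig=2
[3] (2*2+1+8,4) = (13,4)

13,4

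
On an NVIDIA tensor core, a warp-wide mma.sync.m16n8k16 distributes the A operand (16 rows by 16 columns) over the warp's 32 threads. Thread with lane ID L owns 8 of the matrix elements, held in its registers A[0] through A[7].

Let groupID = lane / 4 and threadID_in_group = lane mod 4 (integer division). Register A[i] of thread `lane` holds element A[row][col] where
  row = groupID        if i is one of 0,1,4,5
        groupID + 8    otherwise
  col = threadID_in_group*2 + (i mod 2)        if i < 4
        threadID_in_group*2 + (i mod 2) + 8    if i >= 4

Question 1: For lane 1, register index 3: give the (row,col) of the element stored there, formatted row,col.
8,3

lane 1: g=0 (1/4), t=1 (1%4)
i=3: r=0+8=8, c=1*2+1+0=3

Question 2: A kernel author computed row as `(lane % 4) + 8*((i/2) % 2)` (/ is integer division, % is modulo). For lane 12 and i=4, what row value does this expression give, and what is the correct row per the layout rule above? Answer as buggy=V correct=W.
buggy=0 correct=3

`(lane % 4) + 8*((i/2) % 2)`[12,4]->0
12: g=3,t=0
[4] (3+0,0*2+0+8) = (3,8)
row: 0 vs 3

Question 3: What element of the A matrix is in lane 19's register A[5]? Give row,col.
4,15

lane 19->19/4=4, 19 mod 4=3
i=5  r:4+0->4  c:2·3+1+8->15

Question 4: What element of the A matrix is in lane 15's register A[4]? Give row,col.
lane 15->15/4=3, 15 mod 4=3
i=4  r:3+0->3  c:2·3+0+8->14

3,14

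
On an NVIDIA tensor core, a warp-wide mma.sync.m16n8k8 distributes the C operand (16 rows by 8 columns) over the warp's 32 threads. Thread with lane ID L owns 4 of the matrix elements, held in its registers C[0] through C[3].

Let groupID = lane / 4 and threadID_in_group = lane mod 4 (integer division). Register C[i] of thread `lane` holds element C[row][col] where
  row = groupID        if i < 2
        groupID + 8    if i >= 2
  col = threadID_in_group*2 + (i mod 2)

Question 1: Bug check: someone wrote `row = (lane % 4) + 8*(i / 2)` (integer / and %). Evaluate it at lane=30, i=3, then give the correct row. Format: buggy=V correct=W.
`(lane % 4) + 8*(i / 2)`[30,3]⇒10
lane 30⇒30/4=7, 30 mod 4=2
i=3  r:7+8⇒15  c:2·2+1⇒5
row: 10 vs 15

buggy=10 correct=15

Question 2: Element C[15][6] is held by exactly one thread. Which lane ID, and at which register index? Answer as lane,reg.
r=15->g=7,rb=1  c=6->t=3,b0=0
L=7*4+3=31  i=1*2+0=2

31,2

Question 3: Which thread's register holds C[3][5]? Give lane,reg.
14,1

r=3->g=3,rb=0  c=5->t=2,b0=1
L=3*4+2=14  i=0*2+1=1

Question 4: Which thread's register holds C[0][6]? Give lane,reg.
3,0

r=0→G=0,rhi=0  c=6→T=3,p=0
L=0*4+3=3  i=0*2+0=0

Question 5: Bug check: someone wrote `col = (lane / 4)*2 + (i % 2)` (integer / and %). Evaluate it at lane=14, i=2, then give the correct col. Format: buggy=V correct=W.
`(lane / 4)*2 + (i % 2)`[14,2]->6
lane 14: gid=3 (14/4), tid=2 (14%4)
i=2: r=3+8=11, c=2*2+0=4
col: 6 vs 4

buggy=6 correct=4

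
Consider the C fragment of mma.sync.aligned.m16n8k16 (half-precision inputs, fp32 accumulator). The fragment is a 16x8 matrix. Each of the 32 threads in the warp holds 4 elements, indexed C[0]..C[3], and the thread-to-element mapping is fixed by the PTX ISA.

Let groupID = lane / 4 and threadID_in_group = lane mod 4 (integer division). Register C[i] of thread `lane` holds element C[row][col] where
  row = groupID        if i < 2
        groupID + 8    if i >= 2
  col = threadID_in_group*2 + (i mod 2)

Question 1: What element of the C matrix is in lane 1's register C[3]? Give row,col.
1: g=0,t=1
[3] (0+8,1*2+1) = (8,3)

8,3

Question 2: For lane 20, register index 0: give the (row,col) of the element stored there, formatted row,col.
5,0

lane 20: grp=5 (20/4), tig=0 (20%4)
i=0: r=5+0=5, c=0*2+0=0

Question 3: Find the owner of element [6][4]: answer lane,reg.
r:6=>grp=6,rB=0  c:4=>tig=2,lo=0
L=6*4+2=26  i=0*2+0=0

26,0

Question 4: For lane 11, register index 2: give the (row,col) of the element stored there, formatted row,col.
L=11->g=11>>2=2, t=11&3=3
[2]->row 2+8=10  col 3·2+0=6

10,6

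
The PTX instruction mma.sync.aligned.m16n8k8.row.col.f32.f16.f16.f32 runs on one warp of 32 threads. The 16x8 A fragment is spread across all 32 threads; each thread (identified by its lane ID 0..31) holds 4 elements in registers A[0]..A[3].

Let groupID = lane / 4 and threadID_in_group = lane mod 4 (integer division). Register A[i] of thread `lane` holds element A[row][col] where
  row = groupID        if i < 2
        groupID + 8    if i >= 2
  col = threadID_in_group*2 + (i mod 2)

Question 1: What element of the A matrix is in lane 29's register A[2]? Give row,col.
15,2

29: g=7,t=1
[2] (7+8,1*2+0) = (15,2)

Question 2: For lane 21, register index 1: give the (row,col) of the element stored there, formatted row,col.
5,3

L=21->gid=21>>2=5, tid=21&3=1
[1]->row 5+0=5  col 1·2+1=3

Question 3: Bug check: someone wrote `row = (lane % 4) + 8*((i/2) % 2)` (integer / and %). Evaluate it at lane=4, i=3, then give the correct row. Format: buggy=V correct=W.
`(lane % 4) + 8*((i/2) % 2)`[4,3]⇒8
lane 4: gr=1 (4/4), th=0 (4%4)
i=3: r=1+8=9, c=0*2+1=1
row: 8 vs 9

buggy=8 correct=9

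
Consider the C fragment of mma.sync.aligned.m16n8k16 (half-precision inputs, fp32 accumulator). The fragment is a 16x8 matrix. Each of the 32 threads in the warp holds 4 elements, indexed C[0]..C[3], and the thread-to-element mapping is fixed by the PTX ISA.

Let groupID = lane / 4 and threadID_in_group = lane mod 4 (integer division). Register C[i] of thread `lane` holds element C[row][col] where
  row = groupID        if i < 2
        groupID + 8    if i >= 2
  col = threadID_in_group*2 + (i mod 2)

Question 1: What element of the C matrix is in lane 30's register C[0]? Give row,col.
lane 30: G=7 (30/4), T=2 (30%4)
i=0: r=7+0=7, c=2*2+0=4

7,4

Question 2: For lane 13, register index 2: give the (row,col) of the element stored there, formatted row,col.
13: G=3,T=1
[2] (3+8,1*2+0) = (11,2)

11,2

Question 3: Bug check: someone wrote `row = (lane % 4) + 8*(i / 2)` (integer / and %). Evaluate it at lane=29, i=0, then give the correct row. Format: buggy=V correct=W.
`(lane % 4) + 8*(i / 2)`[29,0]->1
lane 29: g=7 (29/4), t=1 (29%4)
i=0: r=7+0=7, c=1*2+0=2
row: 1 vs 7

buggy=1 correct=7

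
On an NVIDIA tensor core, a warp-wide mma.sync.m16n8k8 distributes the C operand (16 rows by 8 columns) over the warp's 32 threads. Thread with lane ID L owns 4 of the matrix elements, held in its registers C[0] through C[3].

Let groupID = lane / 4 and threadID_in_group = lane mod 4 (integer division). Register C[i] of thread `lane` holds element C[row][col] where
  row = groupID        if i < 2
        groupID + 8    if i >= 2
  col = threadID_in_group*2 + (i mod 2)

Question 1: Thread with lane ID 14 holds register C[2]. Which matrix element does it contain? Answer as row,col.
14: g=3,t=2
[2] (3+8,2*2+0) = (11,4)

11,4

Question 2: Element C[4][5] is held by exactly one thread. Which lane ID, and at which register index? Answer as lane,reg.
r:4=>grp=4,rB=0  c:5=>tig=2,lo=1
L=4*4+2=18  i=0*2+1=1

18,1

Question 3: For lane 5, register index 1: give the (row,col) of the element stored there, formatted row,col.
lane 5⇒5/4=1, 5 mod 4=1
i=1  r:1+0⇒1  c:2·1+1⇒3

1,3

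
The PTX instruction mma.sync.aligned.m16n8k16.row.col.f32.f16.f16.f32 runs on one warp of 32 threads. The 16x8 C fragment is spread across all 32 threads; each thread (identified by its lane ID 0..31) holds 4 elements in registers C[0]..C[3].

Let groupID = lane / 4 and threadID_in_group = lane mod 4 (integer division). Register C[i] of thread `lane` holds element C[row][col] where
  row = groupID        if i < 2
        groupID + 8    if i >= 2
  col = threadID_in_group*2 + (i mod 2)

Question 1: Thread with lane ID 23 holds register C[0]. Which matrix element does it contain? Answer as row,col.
5,6

lane 23=>23/4=5, 23 mod 4=3
i=0  r:5+0=>5  c:2·3+0=>6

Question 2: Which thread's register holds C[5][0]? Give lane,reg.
r:5=>grp=5,rB=0  c:0=>tig=0,lo=0
L=5*4+0=20  i=0*2+0=0

20,0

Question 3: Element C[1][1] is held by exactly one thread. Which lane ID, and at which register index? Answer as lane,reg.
r=1→G=1,rhi=0  c=1→T=0,p=1
L=1*4+0=4  i=0*2+1=1

4,1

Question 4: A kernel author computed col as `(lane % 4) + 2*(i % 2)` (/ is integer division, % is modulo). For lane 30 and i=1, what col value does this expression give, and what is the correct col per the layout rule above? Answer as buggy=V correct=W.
`(lane % 4) + 2*(i % 2)`[30,1]=>4
L=30=>grp=30>>2=7, tig=30&3=2
[1]=>row 7+0=7  col 2·2+1=5
col: 4 vs 5

buggy=4 correct=5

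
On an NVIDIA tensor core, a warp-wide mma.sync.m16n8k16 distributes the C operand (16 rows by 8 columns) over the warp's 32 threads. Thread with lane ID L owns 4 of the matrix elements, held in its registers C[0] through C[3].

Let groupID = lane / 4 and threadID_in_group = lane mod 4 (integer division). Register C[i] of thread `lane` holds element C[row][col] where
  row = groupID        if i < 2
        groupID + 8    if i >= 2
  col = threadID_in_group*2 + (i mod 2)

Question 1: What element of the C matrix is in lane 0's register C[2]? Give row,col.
8,0

lane 0: g=0 (0/4), t=0 (0%4)
i=2: r=0+8=8, c=0*2+0=0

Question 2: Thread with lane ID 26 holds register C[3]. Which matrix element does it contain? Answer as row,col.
L=26→G=26>>2=6, T=26&3=2
[3]→row 6+8=14  col 2·2+1=5

14,5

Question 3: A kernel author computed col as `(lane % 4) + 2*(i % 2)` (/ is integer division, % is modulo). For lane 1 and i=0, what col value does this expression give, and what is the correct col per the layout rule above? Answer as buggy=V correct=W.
`(lane % 4) + 2*(i % 2)`[1,0]=>1
lane 1: grp=0 (1/4), tig=1 (1%4)
i=0: r=0+0=0, c=1*2+0=2
col: 1 vs 2

buggy=1 correct=2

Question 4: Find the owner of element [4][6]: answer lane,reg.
19,0

r: 4->gid=4,r8=0  c: 6->tid=3,i&1=0
L=4*4+3=19  i=0*2+0=0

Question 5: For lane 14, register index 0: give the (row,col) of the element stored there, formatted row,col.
3,4

14: gr=3,th=2
[0] (3+0,2*2+0) = (3,4)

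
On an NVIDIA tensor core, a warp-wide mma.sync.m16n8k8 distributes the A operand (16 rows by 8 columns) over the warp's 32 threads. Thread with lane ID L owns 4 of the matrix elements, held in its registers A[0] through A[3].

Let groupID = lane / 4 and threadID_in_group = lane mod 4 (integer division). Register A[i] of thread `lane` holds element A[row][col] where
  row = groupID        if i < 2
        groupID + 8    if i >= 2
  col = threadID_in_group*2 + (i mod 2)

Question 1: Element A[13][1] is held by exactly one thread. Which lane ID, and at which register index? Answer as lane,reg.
20,3

r=13⇒gr=5,Rb=1  c=1⇒th=0,odd=1
L=5*4+0=20  i=1*2+1=3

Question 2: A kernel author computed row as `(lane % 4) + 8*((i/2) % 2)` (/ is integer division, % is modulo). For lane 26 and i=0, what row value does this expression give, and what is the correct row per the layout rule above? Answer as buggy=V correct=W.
`(lane % 4) + 8*((i/2) % 2)`[26,0]->2
lane 26->26/4=6, 26 mod 4=2
i=0  r:6+0->6  c:2·2+0->4
row: 2 vs 6

buggy=2 correct=6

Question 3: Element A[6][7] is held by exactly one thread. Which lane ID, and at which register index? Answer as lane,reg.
27,1

r: 6->gid=6,r8=0  c: 7->tid=3,i&1=1
L=6*4+3=27  i=0*2+1=1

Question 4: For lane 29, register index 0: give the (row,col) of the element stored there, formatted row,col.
7,2

L=29->gid=29>>2=7, tid=29&3=1
[0]->row 7+0=7  col 1·2+0=2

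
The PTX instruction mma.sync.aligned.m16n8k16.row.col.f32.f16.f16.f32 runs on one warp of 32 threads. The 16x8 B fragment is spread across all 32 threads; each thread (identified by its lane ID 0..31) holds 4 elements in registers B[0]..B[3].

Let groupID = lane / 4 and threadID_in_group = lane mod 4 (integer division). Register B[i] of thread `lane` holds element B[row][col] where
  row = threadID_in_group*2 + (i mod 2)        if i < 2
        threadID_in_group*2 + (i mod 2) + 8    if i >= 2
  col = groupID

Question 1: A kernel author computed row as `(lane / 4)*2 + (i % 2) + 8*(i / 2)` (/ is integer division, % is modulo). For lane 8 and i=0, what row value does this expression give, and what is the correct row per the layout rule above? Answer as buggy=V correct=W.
`(lane / 4)*2 + (i % 2) + 8*(i / 2)`[8,0]→4
L=8→G=8>>2=2, T=8&3=0
[0]→row 0·2+0+0=0  col G=2
row: 4 vs 0

buggy=4 correct=0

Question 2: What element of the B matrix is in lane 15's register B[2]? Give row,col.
14,3

lane 15->15/4=3, 15 mod 4=3
i=2  r:2·3+0+8->14  c:3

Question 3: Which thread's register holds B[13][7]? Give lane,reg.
c:7=>grp=7  r:13=>rB=1,tig=2,lo=1
L=7*4+2=30  i=1*2+1=3

30,3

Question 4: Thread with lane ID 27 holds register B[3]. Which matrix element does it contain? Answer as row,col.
L=27⇒gr=27>>2=6, th=27&3=3
[3]⇒row 3·2+1+8=15  col gr=6

15,6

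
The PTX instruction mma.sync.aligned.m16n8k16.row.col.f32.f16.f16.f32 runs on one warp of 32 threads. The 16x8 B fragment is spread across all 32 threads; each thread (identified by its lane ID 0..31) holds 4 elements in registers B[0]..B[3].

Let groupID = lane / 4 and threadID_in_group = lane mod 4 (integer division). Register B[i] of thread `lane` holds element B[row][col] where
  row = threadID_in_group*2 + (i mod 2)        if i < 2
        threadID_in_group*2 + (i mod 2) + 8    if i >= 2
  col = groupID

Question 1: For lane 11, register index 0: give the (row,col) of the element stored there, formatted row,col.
6,2

lane 11=>11/4=2, 11 mod 4=3
i=0  r:2·3+0+0=>6  c:2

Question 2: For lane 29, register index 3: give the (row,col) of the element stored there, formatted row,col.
11,7

L=29⇒gr=29>>2=7, th=29&3=1
[3]⇒row 1·2+1+8=11  col gr=7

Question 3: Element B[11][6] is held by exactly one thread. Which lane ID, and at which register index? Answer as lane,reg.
c: 6->gid=6  r: 11->r8=1,tid=1,i&1=1
L=6*4+1=25  i=1*2+1=3

25,3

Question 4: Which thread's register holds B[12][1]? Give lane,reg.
6,2

c=1->g=1  r=12->rb=1,t=2,b0=0
L=1*4+2=6  i=1*2+0=2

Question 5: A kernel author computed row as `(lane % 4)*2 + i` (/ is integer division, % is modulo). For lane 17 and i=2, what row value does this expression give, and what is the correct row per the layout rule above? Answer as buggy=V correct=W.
buggy=4 correct=10

`(lane % 4)*2 + i`[17,2]->4
lane 17: gid=4 (17/4), tid=1 (17%4)
i=2: r=1*2+0+8=10, c=gid=4
row: 4 vs 10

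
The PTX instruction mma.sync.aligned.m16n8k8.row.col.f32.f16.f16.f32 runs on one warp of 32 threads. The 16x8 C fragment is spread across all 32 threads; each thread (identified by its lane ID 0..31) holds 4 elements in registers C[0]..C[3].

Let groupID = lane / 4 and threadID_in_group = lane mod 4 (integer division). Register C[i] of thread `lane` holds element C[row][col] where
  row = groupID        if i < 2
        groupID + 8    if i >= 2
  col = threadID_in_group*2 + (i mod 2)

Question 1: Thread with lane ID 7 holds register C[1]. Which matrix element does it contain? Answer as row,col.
lane 7=>7/4=1, 7 mod 4=3
i=1  r:1+0=>1  c:2·3+1=>7

1,7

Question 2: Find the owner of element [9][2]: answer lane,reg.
5,2

r=9->g=1,rb=1  c=2->t=1,b0=0
L=1*4+1=5  i=1*2+0=2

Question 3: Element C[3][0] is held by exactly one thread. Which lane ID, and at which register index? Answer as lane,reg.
r: 3->gid=3,r8=0  c: 0->tid=0,i&1=0
L=3*4+0=12  i=0*2+0=0

12,0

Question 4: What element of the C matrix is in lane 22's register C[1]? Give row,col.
5,5

lane 22: grp=5 (22/4), tig=2 (22%4)
i=1: r=5+0=5, c=2*2+1=5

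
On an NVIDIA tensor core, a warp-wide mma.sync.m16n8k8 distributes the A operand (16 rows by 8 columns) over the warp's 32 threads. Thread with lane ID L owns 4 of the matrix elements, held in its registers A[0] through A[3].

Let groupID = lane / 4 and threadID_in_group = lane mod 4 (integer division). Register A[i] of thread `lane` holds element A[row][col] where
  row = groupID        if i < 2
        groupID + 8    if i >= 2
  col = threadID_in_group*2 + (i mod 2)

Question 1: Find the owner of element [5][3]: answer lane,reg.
21,1

r=5→G=5,rhi=0  c=3→T=1,p=1
L=5*4+1=21  i=0*2+1=1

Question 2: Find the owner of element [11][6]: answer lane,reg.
r=11⇒gr=3,Rb=1  c=6⇒th=3,odd=0
L=3*4+3=15  i=1*2+0=2

15,2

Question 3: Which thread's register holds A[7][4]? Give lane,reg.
30,0

r=7->g=7,rb=0  c=4->t=2,b0=0
L=7*4+2=30  i=0*2+0=0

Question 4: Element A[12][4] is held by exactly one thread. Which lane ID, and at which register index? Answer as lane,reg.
r=12→G=4,rhi=1  c=4→T=2,p=0
L=4*4+2=18  i=1*2+0=2

18,2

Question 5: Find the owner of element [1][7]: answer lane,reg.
7,1

r=1->g=1,rb=0  c=7->t=3,b0=1
L=1*4+3=7  i=0*2+1=1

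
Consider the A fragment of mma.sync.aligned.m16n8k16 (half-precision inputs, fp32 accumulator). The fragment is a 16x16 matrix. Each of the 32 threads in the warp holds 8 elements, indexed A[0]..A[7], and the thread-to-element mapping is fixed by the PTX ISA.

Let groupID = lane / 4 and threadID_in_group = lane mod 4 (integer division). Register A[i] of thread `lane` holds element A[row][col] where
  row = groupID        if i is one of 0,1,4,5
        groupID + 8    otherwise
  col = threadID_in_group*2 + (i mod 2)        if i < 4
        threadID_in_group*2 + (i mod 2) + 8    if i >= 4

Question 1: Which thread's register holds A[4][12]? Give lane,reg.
18,4

r=4→G=4,rhi=0  c=12→chi=1,T=2,p=0
L=4*4+2=18  i=1*4+0*2+0=4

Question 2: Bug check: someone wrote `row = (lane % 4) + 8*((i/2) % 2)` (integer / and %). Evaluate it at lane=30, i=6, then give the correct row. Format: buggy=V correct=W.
buggy=10 correct=15

`(lane % 4) + 8*((i/2) % 2)`[30,6]=>10
lane 30: grp=7 (30/4), tig=2 (30%4)
i=6: r=7+8=15, c=2*2+0+8=12
row: 10 vs 15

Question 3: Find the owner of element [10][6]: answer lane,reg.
11,2

r=10→G=2,rhi=1  c=6→chi=0,T=3,p=0
L=2*4+3=11  i=0*4+1*2+0=2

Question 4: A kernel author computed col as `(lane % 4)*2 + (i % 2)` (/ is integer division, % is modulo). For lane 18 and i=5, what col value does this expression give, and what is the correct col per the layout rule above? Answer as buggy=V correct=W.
`(lane % 4)*2 + (i % 2)`[18,5]->5
lane 18->18/4=4, 18 mod 4=2
i=5  r:4+0->4  c:2·2+1+8->13
col: 5 vs 13

buggy=5 correct=13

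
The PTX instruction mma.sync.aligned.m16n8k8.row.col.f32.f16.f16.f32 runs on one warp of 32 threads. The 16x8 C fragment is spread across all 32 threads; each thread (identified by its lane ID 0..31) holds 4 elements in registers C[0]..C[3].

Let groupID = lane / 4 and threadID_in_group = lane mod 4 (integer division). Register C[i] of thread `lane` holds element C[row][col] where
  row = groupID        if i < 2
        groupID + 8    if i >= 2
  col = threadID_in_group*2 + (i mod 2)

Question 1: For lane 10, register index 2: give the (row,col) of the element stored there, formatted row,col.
10: g=2,t=2
[2] (2+8,2*2+0) = (10,4)

10,4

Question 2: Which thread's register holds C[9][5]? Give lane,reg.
6,3

r=9->g=1,rb=1  c=5->t=2,b0=1
L=1*4+2=6  i=1*2+1=3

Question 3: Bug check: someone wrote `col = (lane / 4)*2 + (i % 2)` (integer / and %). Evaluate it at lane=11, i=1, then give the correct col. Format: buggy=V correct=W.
`(lane / 4)*2 + (i % 2)`[11,1]->5
lane 11: g=2 (11/4), t=3 (11%4)
i=1: r=2+0=2, c=3*2+1=7
col: 5 vs 7

buggy=5 correct=7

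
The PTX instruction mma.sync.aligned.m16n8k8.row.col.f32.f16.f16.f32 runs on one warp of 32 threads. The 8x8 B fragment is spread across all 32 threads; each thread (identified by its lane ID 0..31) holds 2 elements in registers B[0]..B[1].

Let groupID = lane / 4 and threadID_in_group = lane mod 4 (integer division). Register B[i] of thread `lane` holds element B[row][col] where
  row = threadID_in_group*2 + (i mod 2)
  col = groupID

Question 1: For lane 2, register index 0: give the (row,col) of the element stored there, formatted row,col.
4,0

L=2->g=2>>2=0, t=2&3=2
[0]->row 2·2+0=4  col g=0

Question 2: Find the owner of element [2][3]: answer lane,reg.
13,0

c:3=>grp=3  r:2=>tig=1,lo=0
L=3*4+1=13  i=0=0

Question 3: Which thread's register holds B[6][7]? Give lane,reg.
c=7->g=7  r=6->t=3,b0=0
L=7*4+3=31  i=0=0

31,0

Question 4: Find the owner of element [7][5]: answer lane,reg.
c=5⇒gr=5  r=7⇒th=3,odd=1
L=5*4+3=23  i=1=1

23,1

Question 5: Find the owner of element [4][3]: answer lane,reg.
14,0

c=3->g=3  r=4->t=2,b0=0
L=3*4+2=14  i=0=0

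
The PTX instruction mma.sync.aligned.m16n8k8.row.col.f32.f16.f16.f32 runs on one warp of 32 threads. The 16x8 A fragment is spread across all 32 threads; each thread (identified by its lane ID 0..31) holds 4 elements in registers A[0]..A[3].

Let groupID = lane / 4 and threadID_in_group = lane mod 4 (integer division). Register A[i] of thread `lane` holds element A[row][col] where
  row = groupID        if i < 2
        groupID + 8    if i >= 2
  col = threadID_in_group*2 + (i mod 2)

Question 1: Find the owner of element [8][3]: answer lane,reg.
r=8->g=0,rb=1  c=3->t=1,b0=1
L=0*4+1=1  i=1*2+1=3

1,3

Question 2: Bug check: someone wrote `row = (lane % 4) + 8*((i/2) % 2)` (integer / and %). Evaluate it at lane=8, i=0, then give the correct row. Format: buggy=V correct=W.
`(lane % 4) + 8*((i/2) % 2)`[8,0]→0
lane 8: G=2 (8/4), T=0 (8%4)
i=0: r=2+0=2, c=0*2+0=0
row: 0 vs 2

buggy=0 correct=2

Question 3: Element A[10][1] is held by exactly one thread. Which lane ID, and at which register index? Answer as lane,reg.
8,3

r=10→G=2,rhi=1  c=1→T=0,p=1
L=2*4+0=8  i=1*2+1=3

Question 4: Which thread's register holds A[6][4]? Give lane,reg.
r:6=>grp=6,rB=0  c:4=>tig=2,lo=0
L=6*4+2=26  i=0*2+0=0

26,0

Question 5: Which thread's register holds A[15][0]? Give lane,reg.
r=15⇒gr=7,Rb=1  c=0⇒th=0,odd=0
L=7*4+0=28  i=1*2+0=2

28,2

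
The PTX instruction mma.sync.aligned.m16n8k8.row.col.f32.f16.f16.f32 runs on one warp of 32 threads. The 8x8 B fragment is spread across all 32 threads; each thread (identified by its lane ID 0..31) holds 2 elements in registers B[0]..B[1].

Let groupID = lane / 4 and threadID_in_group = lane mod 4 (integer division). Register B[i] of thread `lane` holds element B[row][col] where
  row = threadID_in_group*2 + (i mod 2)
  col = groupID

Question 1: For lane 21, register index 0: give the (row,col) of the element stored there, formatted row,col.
2,5

lane 21: G=5 (21/4), T=1 (21%4)
i=0: r=1*2+0=2, c=G=5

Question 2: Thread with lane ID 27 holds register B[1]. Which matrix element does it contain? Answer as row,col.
lane 27->27/4=6, 27 mod 4=3
i=1  r:2·3+1->7  c:6

7,6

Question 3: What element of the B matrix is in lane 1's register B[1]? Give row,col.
3,0

lane 1: grp=0 (1/4), tig=1 (1%4)
i=1: r=1*2+1=3, c=grp=0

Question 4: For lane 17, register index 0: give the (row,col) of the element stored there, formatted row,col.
2,4

lane 17->17/4=4, 17 mod 4=1
i=0  r:2·1+0->2  c:4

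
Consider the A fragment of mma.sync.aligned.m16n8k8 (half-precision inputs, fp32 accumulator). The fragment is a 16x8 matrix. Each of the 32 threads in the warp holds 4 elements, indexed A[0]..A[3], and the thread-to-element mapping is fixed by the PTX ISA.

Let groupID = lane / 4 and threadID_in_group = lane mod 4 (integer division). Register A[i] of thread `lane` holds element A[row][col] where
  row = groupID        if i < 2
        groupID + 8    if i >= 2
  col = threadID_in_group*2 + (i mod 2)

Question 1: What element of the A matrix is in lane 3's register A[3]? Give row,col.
8,7

L=3->g=3>>2=0, t=3&3=3
[3]->row 0+8=8  col 3·2+1=7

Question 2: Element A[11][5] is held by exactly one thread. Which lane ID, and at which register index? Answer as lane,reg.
r:11=>grp=3,rB=1  c:5=>tig=2,lo=1
L=3*4+2=14  i=1*2+1=3

14,3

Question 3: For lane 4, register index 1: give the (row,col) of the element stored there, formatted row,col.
L=4=>grp=4>>2=1, tig=4&3=0
[1]=>row 1+0=1  col 0·2+1=1

1,1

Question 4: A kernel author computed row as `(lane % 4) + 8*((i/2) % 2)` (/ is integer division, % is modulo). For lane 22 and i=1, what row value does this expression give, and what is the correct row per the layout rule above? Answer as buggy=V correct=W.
buggy=2 correct=5

`(lane % 4) + 8*((i/2) % 2)`[22,1]->2
lane 22->22/4=5, 22 mod 4=2
i=1  r:5+0->5  c:2·2+1->5
row: 2 vs 5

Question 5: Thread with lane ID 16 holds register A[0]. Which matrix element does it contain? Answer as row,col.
16: g=4,t=0
[0] (4+0,0*2+0) = (4,0)

4,0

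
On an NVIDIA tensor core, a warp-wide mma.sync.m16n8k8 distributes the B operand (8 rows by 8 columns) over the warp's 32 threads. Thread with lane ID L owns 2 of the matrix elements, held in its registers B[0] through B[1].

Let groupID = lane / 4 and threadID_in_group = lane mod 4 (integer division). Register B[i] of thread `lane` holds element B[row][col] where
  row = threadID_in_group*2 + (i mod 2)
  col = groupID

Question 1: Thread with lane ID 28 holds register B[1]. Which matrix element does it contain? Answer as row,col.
1,7

lane 28->28/4=7, 28 mod 4=0
i=1  r:2·0+1->1  c:7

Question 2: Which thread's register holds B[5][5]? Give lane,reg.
22,1

c=5⇒gr=5  r=5⇒th=2,odd=1
L=5*4+2=22  i=1=1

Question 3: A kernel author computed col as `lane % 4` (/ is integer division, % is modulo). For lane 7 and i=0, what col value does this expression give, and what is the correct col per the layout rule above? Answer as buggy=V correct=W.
buggy=3 correct=1

`lane % 4`[7,0]->3
L=7->g=7>>2=1, t=7&3=3
[0]->row 3·2+0=6  col g=1
col: 3 vs 1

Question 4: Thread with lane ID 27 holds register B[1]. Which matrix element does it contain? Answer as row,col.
7,6

27: G=6,T=3
[1] (3*2+1,6) = (7,6)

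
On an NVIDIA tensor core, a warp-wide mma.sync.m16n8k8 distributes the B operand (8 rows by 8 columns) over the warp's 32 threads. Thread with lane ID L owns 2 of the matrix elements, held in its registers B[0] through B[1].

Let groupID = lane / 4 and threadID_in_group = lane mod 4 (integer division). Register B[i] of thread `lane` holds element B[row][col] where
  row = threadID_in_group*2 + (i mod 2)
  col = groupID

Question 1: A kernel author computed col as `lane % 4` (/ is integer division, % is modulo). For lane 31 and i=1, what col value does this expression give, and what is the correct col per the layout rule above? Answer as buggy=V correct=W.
buggy=3 correct=7

`lane % 4`[31,1]=>3
31: grp=7,tig=3
[1] (3*2+1,7) = (7,7)
col: 3 vs 7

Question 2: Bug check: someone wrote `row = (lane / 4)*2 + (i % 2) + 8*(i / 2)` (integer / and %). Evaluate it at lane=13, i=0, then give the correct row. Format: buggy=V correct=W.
buggy=6 correct=2

`(lane / 4)*2 + (i % 2) + 8*(i / 2)`[13,0]->6
13: gid=3,tid=1
[0] (1*2+0,3) = (2,3)
row: 6 vs 2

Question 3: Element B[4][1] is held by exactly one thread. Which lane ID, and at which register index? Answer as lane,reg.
c: 1->gid=1  r: 4->tid=2,i&1=0
L=1*4+2=6  i=0=0

6,0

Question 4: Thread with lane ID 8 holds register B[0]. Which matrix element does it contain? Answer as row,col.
lane 8: grp=2 (8/4), tig=0 (8%4)
i=0: r=0*2+0=0, c=grp=2

0,2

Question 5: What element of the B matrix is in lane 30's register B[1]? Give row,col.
5,7

lane 30->30/4=7, 30 mod 4=2
i=1  r:2·2+1->5  c:7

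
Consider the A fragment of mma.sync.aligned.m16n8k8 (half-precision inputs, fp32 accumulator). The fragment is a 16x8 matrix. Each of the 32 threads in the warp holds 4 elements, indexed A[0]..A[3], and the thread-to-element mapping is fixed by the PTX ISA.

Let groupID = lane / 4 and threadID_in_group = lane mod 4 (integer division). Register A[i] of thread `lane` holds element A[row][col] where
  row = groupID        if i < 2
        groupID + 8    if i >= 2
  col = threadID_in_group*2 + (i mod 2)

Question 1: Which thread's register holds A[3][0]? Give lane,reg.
r=3→G=3,rhi=0  c=0→T=0,p=0
L=3*4+0=12  i=0*2+0=0

12,0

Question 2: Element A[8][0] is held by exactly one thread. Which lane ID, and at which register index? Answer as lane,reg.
0,2

r: 8->gid=0,r8=1  c: 0->tid=0,i&1=0
L=0*4+0=0  i=1*2+0=2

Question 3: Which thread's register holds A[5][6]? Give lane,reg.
r=5→G=5,rhi=0  c=6→T=3,p=0
L=5*4+3=23  i=0*2+0=0

23,0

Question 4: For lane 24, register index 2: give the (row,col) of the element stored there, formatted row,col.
14,0

lane 24: g=6 (24/4), t=0 (24%4)
i=2: r=6+8=14, c=0*2+0=0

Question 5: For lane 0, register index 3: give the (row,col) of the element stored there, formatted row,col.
8,1

0: G=0,T=0
[3] (0+8,0*2+1) = (8,1)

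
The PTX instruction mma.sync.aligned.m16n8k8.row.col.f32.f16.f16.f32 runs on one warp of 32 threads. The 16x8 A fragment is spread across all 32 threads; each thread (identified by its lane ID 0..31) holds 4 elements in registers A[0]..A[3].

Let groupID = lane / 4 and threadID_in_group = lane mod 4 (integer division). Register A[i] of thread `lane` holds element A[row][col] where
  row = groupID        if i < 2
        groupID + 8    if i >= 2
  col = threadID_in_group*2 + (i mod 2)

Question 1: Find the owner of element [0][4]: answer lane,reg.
2,0

r:0=>grp=0,rB=0  c:4=>tig=2,lo=0
L=0*4+2=2  i=0*2+0=0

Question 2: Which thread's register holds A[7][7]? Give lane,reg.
31,1

r=7->g=7,rb=0  c=7->t=3,b0=1
L=7*4+3=31  i=0*2+1=1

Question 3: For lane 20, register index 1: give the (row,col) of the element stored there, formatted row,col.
20: gr=5,th=0
[1] (5+0,0*2+1) = (5,1)

5,1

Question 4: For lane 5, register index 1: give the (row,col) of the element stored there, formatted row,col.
L=5→G=5>>2=1, T=5&3=1
[1]→row 1+0=1  col 1·2+1=3

1,3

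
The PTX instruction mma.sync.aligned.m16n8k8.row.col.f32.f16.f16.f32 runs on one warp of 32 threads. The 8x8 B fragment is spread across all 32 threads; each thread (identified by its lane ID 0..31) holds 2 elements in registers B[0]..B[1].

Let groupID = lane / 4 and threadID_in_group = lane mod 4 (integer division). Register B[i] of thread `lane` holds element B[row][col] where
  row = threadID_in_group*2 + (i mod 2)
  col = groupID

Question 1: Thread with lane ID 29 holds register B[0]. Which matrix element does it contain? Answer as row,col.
lane 29: grp=7 (29/4), tig=1 (29%4)
i=0: r=1*2+0=2, c=grp=7

2,7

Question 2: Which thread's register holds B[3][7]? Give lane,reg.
c: 7->gid=7  r: 3->tid=1,i&1=1
L=7*4+1=29  i=1=1

29,1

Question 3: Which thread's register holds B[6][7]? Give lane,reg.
c=7⇒gr=7  r=6⇒th=3,odd=0
L=7*4+3=31  i=0=0

31,0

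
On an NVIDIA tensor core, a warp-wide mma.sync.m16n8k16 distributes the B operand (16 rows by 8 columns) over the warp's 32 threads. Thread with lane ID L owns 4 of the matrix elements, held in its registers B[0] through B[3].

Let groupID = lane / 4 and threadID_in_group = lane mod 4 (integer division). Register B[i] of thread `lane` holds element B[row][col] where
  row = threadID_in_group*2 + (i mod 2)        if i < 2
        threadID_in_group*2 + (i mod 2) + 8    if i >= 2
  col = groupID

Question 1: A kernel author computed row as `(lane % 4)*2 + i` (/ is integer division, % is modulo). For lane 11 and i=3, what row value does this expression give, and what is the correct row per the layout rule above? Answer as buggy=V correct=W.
`(lane % 4)*2 + i`[11,3]=>9
lane 11=>11/4=2, 11 mod 4=3
i=3  r:2·3+1+8=>15  c:2
row: 9 vs 15

buggy=9 correct=15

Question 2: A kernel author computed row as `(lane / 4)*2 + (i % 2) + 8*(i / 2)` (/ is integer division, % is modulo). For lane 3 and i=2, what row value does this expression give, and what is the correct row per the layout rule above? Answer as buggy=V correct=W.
`(lane / 4)*2 + (i % 2) + 8*(i / 2)`[3,2]⇒8
lane 3⇒3/4=0, 3 mod 4=3
i=2  r:2·3+0+8⇒14  c:0
row: 8 vs 14

buggy=8 correct=14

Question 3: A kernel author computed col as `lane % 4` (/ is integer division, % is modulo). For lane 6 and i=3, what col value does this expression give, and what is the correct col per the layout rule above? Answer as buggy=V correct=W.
`lane % 4`[6,3]=>2
lane 6=>6/4=1, 6 mod 4=2
i=3  r:2·2+1+8=>13  c:1
col: 2 vs 1

buggy=2 correct=1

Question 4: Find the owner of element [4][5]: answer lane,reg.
22,0

c: 5->gid=5  r: 4->r8=0,tid=2,i&1=0
L=5*4+2=22  i=0*2+0=0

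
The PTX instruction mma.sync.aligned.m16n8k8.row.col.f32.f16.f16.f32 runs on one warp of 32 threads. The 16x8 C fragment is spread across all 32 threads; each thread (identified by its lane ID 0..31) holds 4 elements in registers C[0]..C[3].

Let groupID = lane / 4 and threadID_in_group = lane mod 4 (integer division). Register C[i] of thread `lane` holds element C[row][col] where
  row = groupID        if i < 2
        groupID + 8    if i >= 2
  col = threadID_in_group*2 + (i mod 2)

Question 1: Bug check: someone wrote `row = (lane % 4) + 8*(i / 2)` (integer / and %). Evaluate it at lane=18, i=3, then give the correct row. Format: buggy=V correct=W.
`(lane % 4) + 8*(i / 2)`[18,3]->10
L=18->gid=18>>2=4, tid=18&3=2
[3]->row 4+8=12  col 2·2+1=5
row: 10 vs 12

buggy=10 correct=12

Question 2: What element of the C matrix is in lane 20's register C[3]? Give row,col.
lane 20: gid=5 (20/4), tid=0 (20%4)
i=3: r=5+8=13, c=0*2+1=1

13,1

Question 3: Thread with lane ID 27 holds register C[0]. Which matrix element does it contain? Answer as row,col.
6,6

27: grp=6,tig=3
[0] (6+0,3*2+0) = (6,6)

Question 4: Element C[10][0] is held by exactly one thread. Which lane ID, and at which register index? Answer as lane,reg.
8,2

r: 10->gid=2,r8=1  c: 0->tid=0,i&1=0
L=2*4+0=8  i=1*2+0=2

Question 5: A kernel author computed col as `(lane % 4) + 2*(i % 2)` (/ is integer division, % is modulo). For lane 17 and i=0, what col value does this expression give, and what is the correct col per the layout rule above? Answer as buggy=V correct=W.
buggy=1 correct=2

`(lane % 4) + 2*(i % 2)`[17,0]=>1
L=17=>grp=17>>2=4, tig=17&3=1
[0]=>row 4+0=4  col 1·2+0=2
col: 1 vs 2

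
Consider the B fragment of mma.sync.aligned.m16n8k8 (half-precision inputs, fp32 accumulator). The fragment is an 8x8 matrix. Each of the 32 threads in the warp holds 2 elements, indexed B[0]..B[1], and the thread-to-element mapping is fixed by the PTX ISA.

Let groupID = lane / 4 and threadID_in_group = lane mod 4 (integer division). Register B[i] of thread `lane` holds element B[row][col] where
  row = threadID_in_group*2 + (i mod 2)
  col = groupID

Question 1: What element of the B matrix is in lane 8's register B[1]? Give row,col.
1,2

lane 8→8/4=2, 8 mod 4=0
i=1  r:2·0+1→1  c:2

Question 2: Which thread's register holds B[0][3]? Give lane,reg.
c=3⇒gr=3  r=0⇒th=0,odd=0
L=3*4+0=12  i=0=0

12,0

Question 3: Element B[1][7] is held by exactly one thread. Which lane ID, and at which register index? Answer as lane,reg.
c=7⇒gr=7  r=1⇒th=0,odd=1
L=7*4+0=28  i=1=1

28,1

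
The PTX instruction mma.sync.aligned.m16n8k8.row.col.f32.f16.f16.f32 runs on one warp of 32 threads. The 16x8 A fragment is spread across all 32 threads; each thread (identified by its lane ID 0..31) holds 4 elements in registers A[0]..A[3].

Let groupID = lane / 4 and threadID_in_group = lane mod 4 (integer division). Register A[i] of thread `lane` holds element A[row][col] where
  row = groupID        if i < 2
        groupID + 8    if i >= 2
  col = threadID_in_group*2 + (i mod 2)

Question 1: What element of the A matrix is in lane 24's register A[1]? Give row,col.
lane 24⇒24/4=6, 24 mod 4=0
i=1  r:6+0⇒6  c:2·0+1⇒1

6,1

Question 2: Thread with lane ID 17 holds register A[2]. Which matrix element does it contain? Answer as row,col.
12,2

17: gid=4,tid=1
[2] (4+8,1*2+0) = (12,2)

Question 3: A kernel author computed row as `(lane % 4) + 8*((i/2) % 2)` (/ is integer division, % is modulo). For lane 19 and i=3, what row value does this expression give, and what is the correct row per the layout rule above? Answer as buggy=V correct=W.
buggy=11 correct=12

`(lane % 4) + 8*((i/2) % 2)`[19,3]->11
lane 19: g=4 (19/4), t=3 (19%4)
i=3: r=4+8=12, c=3*2+1=7
row: 11 vs 12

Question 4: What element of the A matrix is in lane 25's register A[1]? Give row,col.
25: gr=6,th=1
[1] (6+0,1*2+1) = (6,3)

6,3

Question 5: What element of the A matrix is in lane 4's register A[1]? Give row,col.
lane 4: gid=1 (4/4), tid=0 (4%4)
i=1: r=1+0=1, c=0*2+1=1

1,1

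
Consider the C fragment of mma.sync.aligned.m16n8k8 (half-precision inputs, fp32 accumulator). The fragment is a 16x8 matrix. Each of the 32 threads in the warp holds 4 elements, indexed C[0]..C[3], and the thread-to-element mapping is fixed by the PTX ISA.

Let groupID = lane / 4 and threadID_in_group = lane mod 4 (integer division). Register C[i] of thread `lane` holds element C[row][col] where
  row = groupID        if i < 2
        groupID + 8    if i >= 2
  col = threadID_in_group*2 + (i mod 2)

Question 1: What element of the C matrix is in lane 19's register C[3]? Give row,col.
L=19⇒gr=19>>2=4, th=19&3=3
[3]⇒row 4+8=12  col 3·2+1=7

12,7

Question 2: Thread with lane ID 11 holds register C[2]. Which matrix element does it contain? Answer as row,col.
10,6

lane 11->11/4=2, 11 mod 4=3
i=2  r:2+8->10  c:2·3+0->6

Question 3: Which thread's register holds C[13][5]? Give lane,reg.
22,3

r: 13->gid=5,r8=1  c: 5->tid=2,i&1=1
L=5*4+2=22  i=1*2+1=3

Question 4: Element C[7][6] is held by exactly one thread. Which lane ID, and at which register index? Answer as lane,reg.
31,0

r=7->g=7,rb=0  c=6->t=3,b0=0
L=7*4+3=31  i=0*2+0=0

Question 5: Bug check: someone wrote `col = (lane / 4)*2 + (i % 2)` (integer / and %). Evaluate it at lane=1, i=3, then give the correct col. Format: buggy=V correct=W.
`(lane / 4)*2 + (i % 2)`[1,3]->1
1: g=0,t=1
[3] (0+8,1*2+1) = (8,3)
col: 1 vs 3

buggy=1 correct=3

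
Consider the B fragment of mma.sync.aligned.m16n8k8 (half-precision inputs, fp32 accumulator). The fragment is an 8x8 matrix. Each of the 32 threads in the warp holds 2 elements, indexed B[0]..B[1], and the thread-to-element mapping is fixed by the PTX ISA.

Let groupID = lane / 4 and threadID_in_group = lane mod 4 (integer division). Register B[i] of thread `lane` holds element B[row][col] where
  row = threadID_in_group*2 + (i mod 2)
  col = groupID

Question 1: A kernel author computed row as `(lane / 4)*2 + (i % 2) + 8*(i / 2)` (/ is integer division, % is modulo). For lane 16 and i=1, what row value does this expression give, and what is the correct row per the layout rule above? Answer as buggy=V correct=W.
buggy=9 correct=1

`(lane / 4)*2 + (i % 2) + 8*(i / 2)`[16,1]→9
16: G=4,T=0
[1] (0*2+1,4) = (1,4)
row: 9 vs 1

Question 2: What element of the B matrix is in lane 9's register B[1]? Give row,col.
3,2

L=9⇒gr=9>>2=2, th=9&3=1
[1]⇒row 1·2+1=3  col gr=2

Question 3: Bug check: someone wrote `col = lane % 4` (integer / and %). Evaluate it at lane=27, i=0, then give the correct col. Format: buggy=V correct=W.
buggy=3 correct=6

`lane % 4`[27,0]→3
L=27→G=27>>2=6, T=27&3=3
[0]→row 3·2+0=6  col G=6
col: 3 vs 6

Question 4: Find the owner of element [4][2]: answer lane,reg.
10,0

c=2→G=2  r=4→T=2,p=0
L=2*4+2=10  i=0=0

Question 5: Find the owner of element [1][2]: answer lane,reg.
8,1

c=2->g=2  r=1->t=0,b0=1
L=2*4+0=8  i=1=1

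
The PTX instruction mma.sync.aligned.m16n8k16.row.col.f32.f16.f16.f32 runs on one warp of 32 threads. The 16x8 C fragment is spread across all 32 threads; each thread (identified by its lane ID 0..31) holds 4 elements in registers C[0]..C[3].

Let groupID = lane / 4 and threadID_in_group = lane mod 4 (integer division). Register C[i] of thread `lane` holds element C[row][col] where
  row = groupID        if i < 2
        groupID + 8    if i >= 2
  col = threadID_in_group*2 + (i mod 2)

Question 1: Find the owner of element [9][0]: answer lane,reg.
4,2

r=9→G=1,rhi=1  c=0→T=0,p=0
L=1*4+0=4  i=1*2+0=2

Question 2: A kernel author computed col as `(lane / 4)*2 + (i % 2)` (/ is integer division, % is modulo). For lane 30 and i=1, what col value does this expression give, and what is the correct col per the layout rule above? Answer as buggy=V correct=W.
buggy=15 correct=5

`(lane / 4)*2 + (i % 2)`[30,1]→15
lane 30→30/4=7, 30 mod 4=2
i=1  r:7+0→7  c:2·2+1→5
col: 15 vs 5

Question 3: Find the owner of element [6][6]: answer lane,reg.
r:6=>grp=6,rB=0  c:6=>tig=3,lo=0
L=6*4+3=27  i=0*2+0=0

27,0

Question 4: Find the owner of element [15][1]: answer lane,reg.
28,3

r=15⇒gr=7,Rb=1  c=1⇒th=0,odd=1
L=7*4+0=28  i=1*2+1=3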